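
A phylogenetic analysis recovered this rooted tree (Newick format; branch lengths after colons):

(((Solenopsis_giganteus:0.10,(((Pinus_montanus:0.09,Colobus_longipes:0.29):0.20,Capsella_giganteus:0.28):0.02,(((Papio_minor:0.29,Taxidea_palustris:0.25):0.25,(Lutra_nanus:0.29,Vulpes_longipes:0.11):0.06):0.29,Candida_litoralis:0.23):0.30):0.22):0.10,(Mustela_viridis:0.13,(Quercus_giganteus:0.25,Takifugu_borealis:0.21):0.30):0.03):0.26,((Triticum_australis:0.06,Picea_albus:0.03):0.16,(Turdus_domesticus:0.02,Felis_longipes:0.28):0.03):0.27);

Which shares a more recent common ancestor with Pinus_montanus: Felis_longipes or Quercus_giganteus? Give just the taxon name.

Quercus_giganteus

The MRCA of Pinus_montanus and Quercus_giganteus subtends ((Solenopsis_giganteus,(((Pinus_montanus,Colobus_longipes),Capsella_giganteus),(((Papio_minor,Taxidea_palustris),(Lutra_nanus,Vulpes_longipes)),Candida_litoralis))),(Mustela_viridis,(Quercus_giganteus,Takifugu_borealis))) (12 taxa).
The MRCA of Pinus_montanus and Felis_longipes is the root, subtending the entire tree (16 taxa).
The first is nested inside the second, so Pinus_montanus shares a more recent common ancestor with Quercus_giganteus.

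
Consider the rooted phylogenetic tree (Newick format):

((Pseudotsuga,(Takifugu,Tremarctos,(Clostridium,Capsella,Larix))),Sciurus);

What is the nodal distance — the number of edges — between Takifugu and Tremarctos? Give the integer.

2

The MRCA of Takifugu and Tremarctos is the node subtending (Takifugu,Tremarctos,(Clostridium,Capsella,Larix)).
From Takifugu up to that node: 1 branch. From Tremarctos up to the same node: 1 branch. Total: 1 + 1 = 2.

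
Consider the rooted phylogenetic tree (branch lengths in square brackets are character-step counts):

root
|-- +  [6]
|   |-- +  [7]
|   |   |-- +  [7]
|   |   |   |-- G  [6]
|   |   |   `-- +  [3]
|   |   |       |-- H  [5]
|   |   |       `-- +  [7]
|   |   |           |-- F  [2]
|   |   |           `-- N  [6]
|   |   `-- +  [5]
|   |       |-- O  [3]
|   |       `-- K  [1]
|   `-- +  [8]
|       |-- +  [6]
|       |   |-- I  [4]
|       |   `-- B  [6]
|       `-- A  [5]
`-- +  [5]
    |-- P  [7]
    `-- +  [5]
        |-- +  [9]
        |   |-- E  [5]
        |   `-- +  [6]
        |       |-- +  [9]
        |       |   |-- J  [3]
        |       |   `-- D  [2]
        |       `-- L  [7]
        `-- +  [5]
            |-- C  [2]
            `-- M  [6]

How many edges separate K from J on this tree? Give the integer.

The MRCA of K and J is the root of the tree.
From K up to that node: 4 branches. From J up to the same node: 6 branches. Total: 4 + 6 = 10.

10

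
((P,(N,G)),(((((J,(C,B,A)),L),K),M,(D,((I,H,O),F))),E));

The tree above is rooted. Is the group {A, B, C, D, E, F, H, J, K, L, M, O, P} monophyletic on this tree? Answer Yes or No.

No

The MRCA of the listed taxa is the root, so the smallest clade containing them is the whole tree.
That clade also contains G, I, N, which are not in the proposed group, so the group is not monophyletic.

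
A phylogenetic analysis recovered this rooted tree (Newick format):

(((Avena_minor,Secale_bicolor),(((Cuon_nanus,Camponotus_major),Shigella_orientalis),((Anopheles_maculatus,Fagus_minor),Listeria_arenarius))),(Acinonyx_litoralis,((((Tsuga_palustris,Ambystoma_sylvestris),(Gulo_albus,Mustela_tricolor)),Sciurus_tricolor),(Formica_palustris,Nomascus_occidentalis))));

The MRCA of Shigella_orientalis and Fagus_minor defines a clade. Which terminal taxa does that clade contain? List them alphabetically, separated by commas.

Tracing Shigella_orientalis: it sits inside ((Cuon_nanus,Camponotus_major),Shigella_orientalis).
Tracing Fagus_minor: it sits inside (Anopheles_maculatus,Fagus_minor).
The smallest clade enclosing both is (((Cuon_nanus,Camponotus_major),Shigella_orientalis),((Anopheles_maculatus,Fagus_minor),Listeria_arenarius)); the answer is its 6 terminal taxa in alphabetical order.

Anopheles_maculatus, Camponotus_major, Cuon_nanus, Fagus_minor, Listeria_arenarius, Shigella_orientalis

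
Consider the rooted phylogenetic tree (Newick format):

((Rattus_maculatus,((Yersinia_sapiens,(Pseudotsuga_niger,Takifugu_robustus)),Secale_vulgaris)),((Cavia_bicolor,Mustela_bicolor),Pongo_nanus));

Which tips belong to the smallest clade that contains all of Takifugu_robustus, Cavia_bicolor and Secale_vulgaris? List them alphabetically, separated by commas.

Cavia_bicolor, Mustela_bicolor, Pongo_nanus, Pseudotsuga_niger, Rattus_maculatus, Secale_vulgaris, Takifugu_robustus, Yersinia_sapiens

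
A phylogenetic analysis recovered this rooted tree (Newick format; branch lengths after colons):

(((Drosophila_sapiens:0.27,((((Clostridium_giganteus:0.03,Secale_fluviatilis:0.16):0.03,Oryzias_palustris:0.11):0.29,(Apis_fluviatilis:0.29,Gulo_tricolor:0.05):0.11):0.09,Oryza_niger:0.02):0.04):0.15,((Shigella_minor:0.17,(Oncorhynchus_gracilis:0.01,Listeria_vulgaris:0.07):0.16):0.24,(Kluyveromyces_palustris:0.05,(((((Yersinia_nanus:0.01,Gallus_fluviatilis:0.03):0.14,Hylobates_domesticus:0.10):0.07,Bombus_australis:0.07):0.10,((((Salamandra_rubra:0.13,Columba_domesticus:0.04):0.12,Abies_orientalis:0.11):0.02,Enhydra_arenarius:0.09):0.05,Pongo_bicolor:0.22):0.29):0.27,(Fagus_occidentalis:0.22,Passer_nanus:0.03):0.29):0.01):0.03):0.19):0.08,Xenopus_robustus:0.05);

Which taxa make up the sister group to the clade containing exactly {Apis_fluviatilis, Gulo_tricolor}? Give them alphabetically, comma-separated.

The clade containing exactly {Apis_fluviatilis, Gulo_tricolor} attaches to the tree at the node subtending (((Clostridium_giganteus,Secale_fluviatilis),Oryzias_palustris),(Apis_fluviatilis,Gulo_tricolor)).
The other lineage descending from that same node — the sister group — is ((Clostridium_giganteus,Secale_fluviatilis),Oryzias_palustris); its 3 tips in alphabetical order are the answer.

Clostridium_giganteus, Oryzias_palustris, Secale_fluviatilis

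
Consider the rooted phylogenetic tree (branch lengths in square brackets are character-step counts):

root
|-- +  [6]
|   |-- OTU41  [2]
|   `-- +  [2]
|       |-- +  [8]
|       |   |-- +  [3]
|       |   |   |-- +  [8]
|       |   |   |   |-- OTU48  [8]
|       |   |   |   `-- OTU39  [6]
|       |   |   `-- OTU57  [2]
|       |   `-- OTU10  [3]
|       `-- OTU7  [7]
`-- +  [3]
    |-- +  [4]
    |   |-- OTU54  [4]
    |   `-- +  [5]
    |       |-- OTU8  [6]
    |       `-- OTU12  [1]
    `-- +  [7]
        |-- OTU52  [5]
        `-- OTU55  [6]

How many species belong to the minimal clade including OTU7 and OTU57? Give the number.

5

The MRCA of OTU7 and OTU57 is the node subtending ((((OTU48,OTU39),OTU57),OTU10),OTU7).
That clade contains 5 terminal taxa: OTU10, OTU39, OTU48, OTU57, OTU7.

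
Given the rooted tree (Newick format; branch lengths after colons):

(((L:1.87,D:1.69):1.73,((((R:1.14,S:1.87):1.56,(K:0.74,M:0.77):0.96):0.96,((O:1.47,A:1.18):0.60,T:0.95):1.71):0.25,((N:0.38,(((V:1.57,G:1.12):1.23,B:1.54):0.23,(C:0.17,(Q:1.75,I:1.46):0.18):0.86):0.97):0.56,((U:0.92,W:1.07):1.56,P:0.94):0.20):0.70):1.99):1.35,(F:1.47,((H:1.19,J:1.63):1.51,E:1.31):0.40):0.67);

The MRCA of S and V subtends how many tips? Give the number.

17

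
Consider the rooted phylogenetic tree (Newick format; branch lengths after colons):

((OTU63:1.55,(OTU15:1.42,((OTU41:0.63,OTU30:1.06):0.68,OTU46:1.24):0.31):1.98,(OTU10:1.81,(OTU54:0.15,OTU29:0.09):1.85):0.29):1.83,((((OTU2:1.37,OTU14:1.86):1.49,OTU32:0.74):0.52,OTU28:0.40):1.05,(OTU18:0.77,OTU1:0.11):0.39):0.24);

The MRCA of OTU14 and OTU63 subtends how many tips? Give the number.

The MRCA of OTU14 and OTU63 is the root, so the clade is the entire tree.
That clade contains 14 terminal taxa: OTU1, OTU10, OTU14, OTU15, OTU18, OTU2, OTU28, OTU29, OTU30, OTU32, OTU41, OTU46, OTU54, OTU63.

14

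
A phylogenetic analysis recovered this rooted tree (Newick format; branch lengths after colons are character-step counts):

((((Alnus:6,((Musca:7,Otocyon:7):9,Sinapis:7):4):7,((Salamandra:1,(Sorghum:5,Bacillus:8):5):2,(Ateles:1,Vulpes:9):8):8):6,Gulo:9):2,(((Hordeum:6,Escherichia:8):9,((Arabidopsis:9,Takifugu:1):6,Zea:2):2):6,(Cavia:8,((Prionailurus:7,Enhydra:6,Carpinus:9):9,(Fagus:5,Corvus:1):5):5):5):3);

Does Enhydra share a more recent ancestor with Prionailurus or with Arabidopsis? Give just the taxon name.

Prionailurus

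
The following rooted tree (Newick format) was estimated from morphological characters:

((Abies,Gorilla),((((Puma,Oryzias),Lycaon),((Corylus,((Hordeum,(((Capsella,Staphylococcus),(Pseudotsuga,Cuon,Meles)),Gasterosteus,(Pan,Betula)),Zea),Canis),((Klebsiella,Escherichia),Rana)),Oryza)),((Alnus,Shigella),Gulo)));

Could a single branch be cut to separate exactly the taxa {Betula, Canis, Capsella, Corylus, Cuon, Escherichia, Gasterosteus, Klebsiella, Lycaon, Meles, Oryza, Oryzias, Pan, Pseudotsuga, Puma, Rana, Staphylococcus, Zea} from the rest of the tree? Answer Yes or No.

The MRCA of the listed taxa subtends (((Puma,Oryzias),Lycaon),((Corylus,((Hordeum,(((Capsella,Staphylococcus),(Pseudotsuga,Cuon,Meles)),Gasterosteus,(Pan,Betula)),Zea),Canis),((Klebsiella,Escherichia),Rana)),Oryza)).
That clade also contains Hordeum, which is not in the proposed group, so the group is not monophyletic.

No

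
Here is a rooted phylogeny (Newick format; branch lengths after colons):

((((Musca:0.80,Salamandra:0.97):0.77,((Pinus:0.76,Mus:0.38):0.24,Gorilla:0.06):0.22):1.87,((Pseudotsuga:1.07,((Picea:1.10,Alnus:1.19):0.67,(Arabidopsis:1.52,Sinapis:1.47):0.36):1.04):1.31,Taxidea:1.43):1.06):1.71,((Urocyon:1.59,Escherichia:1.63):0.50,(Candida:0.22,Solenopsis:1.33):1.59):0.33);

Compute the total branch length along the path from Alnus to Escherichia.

9.44

The path runs Alnus → … → MRCA → … → Escherichia; the MRCA is the root of the tree.
Branch lengths along that path: 1.19 + 0.67 + 1.04 + 1.31 + 1.06 + 1.71 + 0.33 + 0.50 + 1.63 = 9.44.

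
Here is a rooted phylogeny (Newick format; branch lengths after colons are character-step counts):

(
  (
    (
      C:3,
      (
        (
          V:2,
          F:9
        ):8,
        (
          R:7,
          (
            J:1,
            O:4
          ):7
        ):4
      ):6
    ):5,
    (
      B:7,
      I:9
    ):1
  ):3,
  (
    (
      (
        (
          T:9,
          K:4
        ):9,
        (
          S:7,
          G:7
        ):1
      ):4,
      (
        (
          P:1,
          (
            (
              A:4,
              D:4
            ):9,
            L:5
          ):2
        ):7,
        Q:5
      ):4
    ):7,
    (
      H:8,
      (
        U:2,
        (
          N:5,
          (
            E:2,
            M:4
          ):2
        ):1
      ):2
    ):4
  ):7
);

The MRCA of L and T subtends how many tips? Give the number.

9

The MRCA of L and T is the node subtending (((T,K),(S,G)),((P,((A,D),L)),Q)).
That clade contains 9 terminal taxa: A, D, G, K, L, P, Q, S, T.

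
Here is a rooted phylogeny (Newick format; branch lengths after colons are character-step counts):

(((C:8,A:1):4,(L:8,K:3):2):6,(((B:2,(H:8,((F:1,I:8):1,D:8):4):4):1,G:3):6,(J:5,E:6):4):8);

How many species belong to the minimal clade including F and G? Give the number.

The MRCA of F and G is the node subtending ((B,(H,((F,I),D))),G).
That clade contains 6 terminal taxa: B, D, F, G, H, I.

6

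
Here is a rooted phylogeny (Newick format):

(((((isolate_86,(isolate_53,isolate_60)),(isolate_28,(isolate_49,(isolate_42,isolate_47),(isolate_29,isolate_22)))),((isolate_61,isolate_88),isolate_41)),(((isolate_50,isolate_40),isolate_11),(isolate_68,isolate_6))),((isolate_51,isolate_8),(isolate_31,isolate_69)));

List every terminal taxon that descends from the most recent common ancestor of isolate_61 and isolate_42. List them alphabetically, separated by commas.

isolate_22, isolate_28, isolate_29, isolate_41, isolate_42, isolate_47, isolate_49, isolate_53, isolate_60, isolate_61, isolate_86, isolate_88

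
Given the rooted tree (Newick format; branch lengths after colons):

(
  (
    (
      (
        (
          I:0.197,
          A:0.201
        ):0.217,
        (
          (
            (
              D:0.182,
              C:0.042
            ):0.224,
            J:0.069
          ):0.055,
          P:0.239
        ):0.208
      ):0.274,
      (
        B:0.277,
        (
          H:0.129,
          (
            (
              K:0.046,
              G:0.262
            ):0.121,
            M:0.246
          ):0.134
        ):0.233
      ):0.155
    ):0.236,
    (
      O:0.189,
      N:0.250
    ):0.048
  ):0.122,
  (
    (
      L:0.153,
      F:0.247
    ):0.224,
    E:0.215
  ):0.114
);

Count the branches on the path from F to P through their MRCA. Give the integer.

8

The MRCA of F and P is the root of the tree.
From F up to that node: 3 branches. From P up to the same node: 5 branches. Total: 3 + 5 = 8.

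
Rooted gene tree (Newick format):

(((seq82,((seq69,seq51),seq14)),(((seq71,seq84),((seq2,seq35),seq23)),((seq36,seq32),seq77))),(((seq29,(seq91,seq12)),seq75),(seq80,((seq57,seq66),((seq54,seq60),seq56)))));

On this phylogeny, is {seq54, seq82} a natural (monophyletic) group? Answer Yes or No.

No

The MRCA of the listed taxa is the root, so the smallest clade containing them is the whole tree.
That clade also contains seq12, seq14, seq2, seq23, seq29, seq32, seq35, seq36, seq51, seq56, seq57, seq60, seq66, seq69, seq71, seq75, seq77, seq80, seq84, seq91, which are not in the proposed group, so the group is not monophyletic.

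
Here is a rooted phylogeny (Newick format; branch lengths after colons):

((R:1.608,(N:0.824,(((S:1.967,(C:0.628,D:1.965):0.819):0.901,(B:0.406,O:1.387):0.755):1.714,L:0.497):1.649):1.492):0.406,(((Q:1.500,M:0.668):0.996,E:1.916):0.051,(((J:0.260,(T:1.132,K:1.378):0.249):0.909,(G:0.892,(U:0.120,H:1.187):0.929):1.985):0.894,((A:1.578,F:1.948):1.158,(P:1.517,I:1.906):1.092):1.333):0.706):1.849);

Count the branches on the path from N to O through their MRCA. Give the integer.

5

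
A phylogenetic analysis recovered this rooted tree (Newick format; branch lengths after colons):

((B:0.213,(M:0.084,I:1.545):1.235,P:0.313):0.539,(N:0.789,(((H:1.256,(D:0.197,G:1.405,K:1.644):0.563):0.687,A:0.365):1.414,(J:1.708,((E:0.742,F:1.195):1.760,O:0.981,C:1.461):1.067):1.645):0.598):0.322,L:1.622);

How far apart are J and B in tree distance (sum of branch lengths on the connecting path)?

5.025

The path runs J → … → MRCA → … → B; the MRCA is the root of the tree.
Branch lengths along that path: 1.708 + 1.645 + 0.598 + 0.322 + 0.539 + 0.213 = 5.025.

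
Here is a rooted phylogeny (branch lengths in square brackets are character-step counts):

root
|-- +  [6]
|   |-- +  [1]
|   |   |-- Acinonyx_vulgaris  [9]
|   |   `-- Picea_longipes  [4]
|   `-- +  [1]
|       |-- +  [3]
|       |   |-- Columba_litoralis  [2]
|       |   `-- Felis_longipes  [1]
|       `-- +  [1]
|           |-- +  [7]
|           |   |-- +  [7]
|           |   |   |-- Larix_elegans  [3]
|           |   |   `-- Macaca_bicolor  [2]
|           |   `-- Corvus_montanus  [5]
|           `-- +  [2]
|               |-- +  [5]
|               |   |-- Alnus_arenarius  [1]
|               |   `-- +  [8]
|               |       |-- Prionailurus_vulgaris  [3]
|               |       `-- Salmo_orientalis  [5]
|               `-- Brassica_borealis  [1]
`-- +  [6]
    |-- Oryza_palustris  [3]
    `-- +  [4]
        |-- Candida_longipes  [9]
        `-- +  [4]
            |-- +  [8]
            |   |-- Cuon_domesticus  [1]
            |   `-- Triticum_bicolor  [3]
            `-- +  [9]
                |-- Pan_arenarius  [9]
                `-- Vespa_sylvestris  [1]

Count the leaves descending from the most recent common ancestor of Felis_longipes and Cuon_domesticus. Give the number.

17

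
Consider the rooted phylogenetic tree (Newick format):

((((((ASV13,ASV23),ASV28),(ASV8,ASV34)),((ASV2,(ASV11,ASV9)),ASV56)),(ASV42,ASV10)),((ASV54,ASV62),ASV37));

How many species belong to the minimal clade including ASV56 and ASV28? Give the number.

The MRCA of ASV56 and ASV28 is the node subtending ((((ASV13,ASV23),ASV28),(ASV8,ASV34)),((ASV2,(ASV11,ASV9)),ASV56)).
That clade contains 9 terminal taxa: ASV11, ASV13, ASV2, ASV23, ASV28, ASV34, ASV56, ASV8, ASV9.

9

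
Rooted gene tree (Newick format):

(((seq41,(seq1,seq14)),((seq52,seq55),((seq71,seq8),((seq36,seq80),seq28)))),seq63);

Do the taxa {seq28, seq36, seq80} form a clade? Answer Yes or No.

Yes

The most recent common ancestor of these taxa subtends ((seq36,seq80),seq28).
That clade has exactly 3 tips — every listed taxon and nothing else — so the group is monophyletic.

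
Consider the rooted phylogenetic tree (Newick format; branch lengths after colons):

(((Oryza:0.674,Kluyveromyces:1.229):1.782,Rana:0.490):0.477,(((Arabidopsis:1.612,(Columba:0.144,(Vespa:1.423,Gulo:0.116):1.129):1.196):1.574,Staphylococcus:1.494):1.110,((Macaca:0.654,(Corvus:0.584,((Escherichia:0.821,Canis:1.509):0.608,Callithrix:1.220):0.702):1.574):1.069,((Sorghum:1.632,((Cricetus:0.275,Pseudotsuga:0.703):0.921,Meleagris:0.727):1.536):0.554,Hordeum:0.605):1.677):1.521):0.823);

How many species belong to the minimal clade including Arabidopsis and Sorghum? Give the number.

The MRCA of Arabidopsis and Sorghum is the node subtending (((Arabidopsis,(Columba,(Vespa,Gulo))),Staphylococcus),((Macaca,(Corvus,((Escherichia,Canis),Callithrix))),((Sorghum,((Cricetus,Pseudotsuga),Meleagris)),Hordeum))).
That clade contains 15 terminal taxa: Arabidopsis, Callithrix, Canis, Columba, Corvus, Cricetus, Escherichia, Gulo, Hordeum, Macaca, Meleagris, Pseudotsuga, Sorghum, Staphylococcus, Vespa.

15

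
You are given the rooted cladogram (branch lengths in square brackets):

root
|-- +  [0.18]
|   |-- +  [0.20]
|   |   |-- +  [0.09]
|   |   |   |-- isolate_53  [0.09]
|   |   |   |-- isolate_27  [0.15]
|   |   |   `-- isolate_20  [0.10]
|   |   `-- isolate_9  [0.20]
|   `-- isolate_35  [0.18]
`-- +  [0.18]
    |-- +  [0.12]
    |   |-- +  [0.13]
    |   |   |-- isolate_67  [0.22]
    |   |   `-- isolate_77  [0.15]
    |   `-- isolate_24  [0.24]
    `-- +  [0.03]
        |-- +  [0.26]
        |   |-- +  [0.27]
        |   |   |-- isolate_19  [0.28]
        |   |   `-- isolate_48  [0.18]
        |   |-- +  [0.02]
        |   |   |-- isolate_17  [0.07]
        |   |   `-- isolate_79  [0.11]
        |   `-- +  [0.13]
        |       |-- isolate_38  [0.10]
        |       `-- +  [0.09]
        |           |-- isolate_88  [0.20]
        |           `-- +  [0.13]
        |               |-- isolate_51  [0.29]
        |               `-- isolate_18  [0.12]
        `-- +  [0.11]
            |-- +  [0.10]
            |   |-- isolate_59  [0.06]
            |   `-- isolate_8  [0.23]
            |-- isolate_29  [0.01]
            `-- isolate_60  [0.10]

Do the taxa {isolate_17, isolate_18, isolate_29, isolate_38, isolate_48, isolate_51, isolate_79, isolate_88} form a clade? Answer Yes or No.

No

The MRCA of the listed taxa subtends (((isolate_19,isolate_48),(isolate_17,isolate_79),(isolate_38,(isolate_88,(isolate_51,isolate_18)))),((isolate_59,isolate_8),isolate_29,isolate_60)).
That clade also contains isolate_19, isolate_59, isolate_60, isolate_8, which are not in the proposed group, so the group is not monophyletic.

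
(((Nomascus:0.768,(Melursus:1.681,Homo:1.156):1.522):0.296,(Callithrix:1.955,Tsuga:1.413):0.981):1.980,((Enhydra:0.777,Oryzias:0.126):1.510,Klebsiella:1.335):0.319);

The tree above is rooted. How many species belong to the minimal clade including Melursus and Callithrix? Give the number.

5

The MRCA of Melursus and Callithrix is the node subtending ((Nomascus,(Melursus,Homo)),(Callithrix,Tsuga)).
That clade contains 5 terminal taxa: Callithrix, Homo, Melursus, Nomascus, Tsuga.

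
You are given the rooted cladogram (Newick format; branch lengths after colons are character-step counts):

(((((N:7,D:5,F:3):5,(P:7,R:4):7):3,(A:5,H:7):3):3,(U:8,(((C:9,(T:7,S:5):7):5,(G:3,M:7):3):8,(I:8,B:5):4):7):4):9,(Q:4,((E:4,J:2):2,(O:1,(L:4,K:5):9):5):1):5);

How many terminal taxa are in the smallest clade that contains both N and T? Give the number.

15

The MRCA of N and T is the node subtending ((((N,D,F),(P,R)),(A,H)),(U,(((C,(T,S)),(G,M)),(I,B)))).
That clade contains 15 terminal taxa: A, B, C, D, F, G, H, I, M, N, P, R, S, T, U.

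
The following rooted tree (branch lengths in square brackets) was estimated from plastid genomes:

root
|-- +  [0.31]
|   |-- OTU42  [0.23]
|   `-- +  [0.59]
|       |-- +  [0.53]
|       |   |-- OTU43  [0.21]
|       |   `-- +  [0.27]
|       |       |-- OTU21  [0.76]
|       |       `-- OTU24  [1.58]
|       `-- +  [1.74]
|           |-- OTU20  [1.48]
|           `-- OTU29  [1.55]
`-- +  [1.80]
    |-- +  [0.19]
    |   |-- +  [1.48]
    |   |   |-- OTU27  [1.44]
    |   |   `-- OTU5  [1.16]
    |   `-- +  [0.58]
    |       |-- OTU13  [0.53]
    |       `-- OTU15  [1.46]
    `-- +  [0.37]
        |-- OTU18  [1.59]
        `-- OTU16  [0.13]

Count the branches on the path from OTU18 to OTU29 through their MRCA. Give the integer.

7

The MRCA of OTU18 and OTU29 is the root of the tree.
From OTU18 up to that node: 3 branches. From OTU29 up to the same node: 4 branches. Total: 3 + 4 = 7.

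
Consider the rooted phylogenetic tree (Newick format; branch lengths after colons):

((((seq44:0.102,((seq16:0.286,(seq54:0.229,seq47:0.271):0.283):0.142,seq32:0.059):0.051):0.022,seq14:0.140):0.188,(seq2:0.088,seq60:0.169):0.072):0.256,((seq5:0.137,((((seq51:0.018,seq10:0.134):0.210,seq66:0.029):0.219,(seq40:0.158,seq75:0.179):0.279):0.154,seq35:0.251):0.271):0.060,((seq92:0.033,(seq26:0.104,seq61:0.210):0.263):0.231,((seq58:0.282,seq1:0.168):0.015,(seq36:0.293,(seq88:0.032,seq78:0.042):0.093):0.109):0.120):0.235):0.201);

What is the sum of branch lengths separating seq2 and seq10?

The path runs seq2 → … → MRCA → … → seq10; the MRCA is the root of the tree.
Branch lengths along that path: 0.088 + 0.072 + 0.256 + 0.201 + 0.060 + 0.271 + 0.154 + 0.219 + 0.210 + 0.134 = 1.665.

1.665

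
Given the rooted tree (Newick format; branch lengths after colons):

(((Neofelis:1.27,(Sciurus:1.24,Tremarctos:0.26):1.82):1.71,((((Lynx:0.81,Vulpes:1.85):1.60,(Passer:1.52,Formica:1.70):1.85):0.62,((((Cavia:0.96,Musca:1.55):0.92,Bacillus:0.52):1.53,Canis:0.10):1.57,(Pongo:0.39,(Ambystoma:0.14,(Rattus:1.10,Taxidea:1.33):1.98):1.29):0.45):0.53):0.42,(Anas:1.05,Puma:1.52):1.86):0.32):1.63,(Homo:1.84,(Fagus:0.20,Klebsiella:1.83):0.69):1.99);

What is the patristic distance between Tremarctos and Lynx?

The path runs Tremarctos → … → MRCA → … → Lynx; the MRCA is the node subtending ((Neofelis,(Sciurus,Tremarctos)),((((Lynx,Vulpes),(Passer,Formica)),((((Cavia,Musca),Bacillus),Canis),(Pongo,(Ambystoma,(Rattus,Taxidea))))),(Anas,Puma))).
Branch lengths along that path: 0.26 + 1.82 + 1.71 + 0.32 + 0.42 + 0.62 + 1.60 + 0.81 = 7.56.

7.56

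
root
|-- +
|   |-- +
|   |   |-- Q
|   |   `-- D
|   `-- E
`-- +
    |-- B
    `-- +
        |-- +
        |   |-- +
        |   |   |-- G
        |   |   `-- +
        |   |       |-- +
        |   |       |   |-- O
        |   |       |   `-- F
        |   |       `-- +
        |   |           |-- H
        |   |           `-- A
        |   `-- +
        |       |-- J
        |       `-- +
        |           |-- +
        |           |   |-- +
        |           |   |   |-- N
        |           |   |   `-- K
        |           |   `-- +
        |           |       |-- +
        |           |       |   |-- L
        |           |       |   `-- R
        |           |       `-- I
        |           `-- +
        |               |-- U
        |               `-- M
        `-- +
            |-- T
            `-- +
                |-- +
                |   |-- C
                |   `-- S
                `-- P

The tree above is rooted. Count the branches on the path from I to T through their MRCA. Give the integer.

The MRCA of I and T is the node subtending (((G,((O,F),(H,A))),(J,(((N,K),((L,R),I)),(U,M)))),(T,((C,S),P))).
From I up to that node: 6 branches. From T up to the same node: 2 branches. Total: 6 + 2 = 8.

8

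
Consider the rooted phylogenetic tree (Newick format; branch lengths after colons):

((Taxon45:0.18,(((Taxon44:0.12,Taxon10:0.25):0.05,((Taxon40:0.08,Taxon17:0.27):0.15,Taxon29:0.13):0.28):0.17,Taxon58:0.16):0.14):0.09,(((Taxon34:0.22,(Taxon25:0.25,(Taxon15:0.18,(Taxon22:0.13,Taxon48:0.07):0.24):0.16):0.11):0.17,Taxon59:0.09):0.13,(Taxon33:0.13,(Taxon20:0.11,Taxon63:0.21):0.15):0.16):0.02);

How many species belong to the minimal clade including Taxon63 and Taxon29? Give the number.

The MRCA of Taxon63 and Taxon29 is the root, so the clade is the entire tree.
That clade contains 16 terminal taxa: Taxon10, Taxon15, Taxon17, Taxon20, Taxon22, Taxon25, Taxon29, Taxon33, Taxon34, Taxon40, Taxon44, Taxon45, Taxon48, Taxon58, Taxon59, Taxon63.

16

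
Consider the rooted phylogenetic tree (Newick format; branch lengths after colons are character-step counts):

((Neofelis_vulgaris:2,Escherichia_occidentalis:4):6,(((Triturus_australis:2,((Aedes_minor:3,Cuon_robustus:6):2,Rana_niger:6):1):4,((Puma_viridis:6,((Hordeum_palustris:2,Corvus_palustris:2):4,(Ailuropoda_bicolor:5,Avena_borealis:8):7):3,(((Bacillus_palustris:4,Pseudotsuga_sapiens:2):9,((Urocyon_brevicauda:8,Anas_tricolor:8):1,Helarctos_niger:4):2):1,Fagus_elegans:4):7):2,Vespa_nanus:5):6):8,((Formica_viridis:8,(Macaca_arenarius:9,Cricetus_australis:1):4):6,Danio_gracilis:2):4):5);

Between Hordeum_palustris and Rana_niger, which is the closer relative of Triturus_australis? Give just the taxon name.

Rana_niger

The MRCA of Triturus_australis and Rana_niger subtends (Triturus_australis,((Aedes_minor,Cuon_robustus),Rana_niger)) (4 taxa).
The MRCA of Triturus_australis and Hordeum_palustris subtends ((Triturus_australis,((Aedes_minor,Cuon_robustus),Rana_niger)),((Puma_viridis,((Hordeum_palustris,Corvus_palustris),(Ailuropoda_bicolor,Avena_borealis)),(((Bacillus_palustris,Pseudotsuga_sapiens),((Urocyon_brevicauda,Anas_tricolor),Helarctos_niger)),Fagus_elegans)),Vespa_nanus)) (16 taxa).
The first is nested inside the second, so Triturus_australis shares a more recent common ancestor with Rana_niger.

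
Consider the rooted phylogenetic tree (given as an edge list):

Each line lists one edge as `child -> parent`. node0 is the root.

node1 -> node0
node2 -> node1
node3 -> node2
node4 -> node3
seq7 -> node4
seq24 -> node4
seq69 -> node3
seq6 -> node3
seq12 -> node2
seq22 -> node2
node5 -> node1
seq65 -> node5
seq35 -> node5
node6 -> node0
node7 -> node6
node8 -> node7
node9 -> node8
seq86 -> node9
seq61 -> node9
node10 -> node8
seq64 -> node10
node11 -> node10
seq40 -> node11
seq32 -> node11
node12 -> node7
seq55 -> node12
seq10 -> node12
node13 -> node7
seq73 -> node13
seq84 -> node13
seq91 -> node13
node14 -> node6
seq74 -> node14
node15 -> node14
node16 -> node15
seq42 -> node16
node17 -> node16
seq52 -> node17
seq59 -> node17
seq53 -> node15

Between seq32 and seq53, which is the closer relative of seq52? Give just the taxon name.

seq53

The MRCA of seq52 and seq53 subtends ((seq42,(seq52,seq59)),seq53) (4 taxa).
The MRCA of seq52 and seq32 subtends ((((seq86,seq61),(seq64,(seq40,seq32))),(seq55,seq10),(seq73,seq84,seq91)),(seq74,((seq42,(seq52,seq59)),seq53))) (15 taxa).
The first is nested inside the second, so seq52 shares a more recent common ancestor with seq53.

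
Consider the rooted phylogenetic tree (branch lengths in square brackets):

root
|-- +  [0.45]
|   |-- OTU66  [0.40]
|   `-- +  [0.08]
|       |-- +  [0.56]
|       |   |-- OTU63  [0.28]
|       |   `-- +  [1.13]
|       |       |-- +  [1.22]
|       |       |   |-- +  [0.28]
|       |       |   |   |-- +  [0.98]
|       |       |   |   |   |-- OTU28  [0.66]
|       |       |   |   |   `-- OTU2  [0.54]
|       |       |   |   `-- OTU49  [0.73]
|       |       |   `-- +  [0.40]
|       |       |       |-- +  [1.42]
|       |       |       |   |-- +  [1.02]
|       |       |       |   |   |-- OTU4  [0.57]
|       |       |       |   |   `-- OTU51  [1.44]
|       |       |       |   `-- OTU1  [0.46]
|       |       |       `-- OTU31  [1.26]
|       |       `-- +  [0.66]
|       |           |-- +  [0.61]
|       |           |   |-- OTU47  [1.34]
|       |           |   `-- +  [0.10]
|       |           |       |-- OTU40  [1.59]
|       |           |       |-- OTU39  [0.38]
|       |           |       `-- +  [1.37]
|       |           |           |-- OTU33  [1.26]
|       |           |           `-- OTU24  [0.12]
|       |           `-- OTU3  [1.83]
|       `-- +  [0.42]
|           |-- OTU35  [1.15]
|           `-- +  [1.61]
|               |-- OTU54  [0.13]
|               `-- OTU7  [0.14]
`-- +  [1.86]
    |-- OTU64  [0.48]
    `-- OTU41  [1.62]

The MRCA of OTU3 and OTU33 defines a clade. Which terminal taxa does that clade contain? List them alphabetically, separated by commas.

OTU24, OTU3, OTU33, OTU39, OTU40, OTU47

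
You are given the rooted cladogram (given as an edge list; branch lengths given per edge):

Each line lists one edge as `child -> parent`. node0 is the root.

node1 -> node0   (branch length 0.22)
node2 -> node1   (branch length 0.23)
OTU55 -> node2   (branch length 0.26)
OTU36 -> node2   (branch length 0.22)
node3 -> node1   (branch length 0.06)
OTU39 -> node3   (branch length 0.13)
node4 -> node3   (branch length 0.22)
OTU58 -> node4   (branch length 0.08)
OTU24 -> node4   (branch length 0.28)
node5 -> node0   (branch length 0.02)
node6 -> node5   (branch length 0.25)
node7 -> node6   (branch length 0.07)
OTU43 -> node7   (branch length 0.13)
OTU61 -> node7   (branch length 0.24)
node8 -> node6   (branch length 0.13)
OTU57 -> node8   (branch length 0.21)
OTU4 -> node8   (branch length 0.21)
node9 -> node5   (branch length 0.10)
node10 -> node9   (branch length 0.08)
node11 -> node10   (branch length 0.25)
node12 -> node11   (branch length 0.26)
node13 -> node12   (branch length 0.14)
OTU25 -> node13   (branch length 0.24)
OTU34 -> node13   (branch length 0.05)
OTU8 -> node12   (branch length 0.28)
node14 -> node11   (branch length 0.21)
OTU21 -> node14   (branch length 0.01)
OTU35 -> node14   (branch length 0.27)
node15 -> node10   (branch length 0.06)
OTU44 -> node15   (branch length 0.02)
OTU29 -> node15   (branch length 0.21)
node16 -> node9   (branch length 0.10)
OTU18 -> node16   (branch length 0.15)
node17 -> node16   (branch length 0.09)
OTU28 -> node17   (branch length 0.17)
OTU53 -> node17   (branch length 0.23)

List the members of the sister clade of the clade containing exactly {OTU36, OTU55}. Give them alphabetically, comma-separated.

OTU24, OTU39, OTU58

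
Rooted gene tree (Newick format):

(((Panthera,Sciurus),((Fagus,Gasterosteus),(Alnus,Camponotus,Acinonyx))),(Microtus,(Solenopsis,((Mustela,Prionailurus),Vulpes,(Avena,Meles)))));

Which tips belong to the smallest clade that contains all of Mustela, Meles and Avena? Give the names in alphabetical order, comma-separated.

Tracing Mustela: it sits inside (Mustela,Prionailurus).
Tracing Meles: it sits inside (Avena,Meles).
Tracing Avena: it sits inside (Avena,Meles).
The smallest clade enclosing all 3 is ((Mustela,Prionailurus),Vulpes,(Avena,Meles)); the answer is its 5 terminal taxa in alphabetical order.

Avena, Meles, Mustela, Prionailurus, Vulpes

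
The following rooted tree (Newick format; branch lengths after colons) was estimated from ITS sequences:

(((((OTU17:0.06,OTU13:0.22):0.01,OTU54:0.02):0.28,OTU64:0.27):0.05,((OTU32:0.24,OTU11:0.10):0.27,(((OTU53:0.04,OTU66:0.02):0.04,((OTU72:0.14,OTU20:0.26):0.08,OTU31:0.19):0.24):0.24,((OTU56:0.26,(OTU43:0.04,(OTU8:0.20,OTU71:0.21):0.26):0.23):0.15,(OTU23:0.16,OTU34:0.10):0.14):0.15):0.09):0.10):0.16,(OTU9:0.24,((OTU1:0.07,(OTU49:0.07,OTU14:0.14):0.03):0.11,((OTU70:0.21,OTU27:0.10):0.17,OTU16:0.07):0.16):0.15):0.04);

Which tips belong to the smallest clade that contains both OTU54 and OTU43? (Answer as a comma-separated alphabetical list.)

OTU11, OTU13, OTU17, OTU20, OTU23, OTU31, OTU32, OTU34, OTU43, OTU53, OTU54, OTU56, OTU64, OTU66, OTU71, OTU72, OTU8

Tracing OTU54: it sits inside ((OTU17,OTU13),OTU54).
Tracing OTU43: it sits inside (OTU43,(OTU8,OTU71)).
The smallest clade enclosing both is ((((OTU17,OTU13),OTU54),OTU64),((OTU32,OTU11),(((OTU53,OTU66),((OTU72,OTU20),OTU31)),((OTU56,(OTU43,(OTU8,OTU71))),(OTU23,OTU34))))); the answer is its 17 terminal taxa in alphabetical order.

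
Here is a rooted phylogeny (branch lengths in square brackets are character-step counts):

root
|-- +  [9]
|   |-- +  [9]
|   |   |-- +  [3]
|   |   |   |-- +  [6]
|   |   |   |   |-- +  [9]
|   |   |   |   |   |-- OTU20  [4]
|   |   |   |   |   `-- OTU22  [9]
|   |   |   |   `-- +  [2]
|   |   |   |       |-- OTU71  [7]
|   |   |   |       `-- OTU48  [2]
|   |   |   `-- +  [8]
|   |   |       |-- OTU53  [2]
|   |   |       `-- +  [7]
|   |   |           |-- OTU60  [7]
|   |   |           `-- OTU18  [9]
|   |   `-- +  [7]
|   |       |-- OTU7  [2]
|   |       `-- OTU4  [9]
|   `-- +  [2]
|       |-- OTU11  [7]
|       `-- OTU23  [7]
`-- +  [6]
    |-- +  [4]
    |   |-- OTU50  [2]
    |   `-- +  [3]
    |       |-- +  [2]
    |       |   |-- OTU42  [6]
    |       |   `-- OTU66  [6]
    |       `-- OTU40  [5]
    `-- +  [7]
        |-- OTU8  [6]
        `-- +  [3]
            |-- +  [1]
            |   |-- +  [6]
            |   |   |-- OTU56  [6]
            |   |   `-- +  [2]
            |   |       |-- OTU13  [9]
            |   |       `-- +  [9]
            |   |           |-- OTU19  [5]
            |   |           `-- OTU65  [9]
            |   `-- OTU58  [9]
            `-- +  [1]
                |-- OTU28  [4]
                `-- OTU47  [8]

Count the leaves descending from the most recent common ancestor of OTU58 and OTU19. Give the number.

The MRCA of OTU58 and OTU19 is the node subtending ((OTU56,(OTU13,(OTU19,OTU65))),OTU58).
That clade contains 5 terminal taxa: OTU13, OTU19, OTU56, OTU58, OTU65.

5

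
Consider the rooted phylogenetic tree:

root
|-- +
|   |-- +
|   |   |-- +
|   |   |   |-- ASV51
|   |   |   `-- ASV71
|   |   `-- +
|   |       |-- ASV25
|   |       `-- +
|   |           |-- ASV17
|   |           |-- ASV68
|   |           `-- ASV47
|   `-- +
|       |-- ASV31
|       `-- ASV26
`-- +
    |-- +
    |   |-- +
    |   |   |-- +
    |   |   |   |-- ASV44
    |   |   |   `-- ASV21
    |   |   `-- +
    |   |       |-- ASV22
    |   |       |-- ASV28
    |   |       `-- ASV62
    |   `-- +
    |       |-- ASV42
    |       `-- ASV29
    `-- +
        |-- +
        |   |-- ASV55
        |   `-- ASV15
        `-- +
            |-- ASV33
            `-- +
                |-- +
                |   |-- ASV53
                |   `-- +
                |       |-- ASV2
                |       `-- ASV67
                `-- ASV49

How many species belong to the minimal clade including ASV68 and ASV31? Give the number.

8

The MRCA of ASV68 and ASV31 is the node subtending (((ASV51,ASV71),(ASV25,(ASV17,ASV68,ASV47))),(ASV31,ASV26)).
That clade contains 8 terminal taxa: ASV17, ASV25, ASV26, ASV31, ASV47, ASV51, ASV68, ASV71.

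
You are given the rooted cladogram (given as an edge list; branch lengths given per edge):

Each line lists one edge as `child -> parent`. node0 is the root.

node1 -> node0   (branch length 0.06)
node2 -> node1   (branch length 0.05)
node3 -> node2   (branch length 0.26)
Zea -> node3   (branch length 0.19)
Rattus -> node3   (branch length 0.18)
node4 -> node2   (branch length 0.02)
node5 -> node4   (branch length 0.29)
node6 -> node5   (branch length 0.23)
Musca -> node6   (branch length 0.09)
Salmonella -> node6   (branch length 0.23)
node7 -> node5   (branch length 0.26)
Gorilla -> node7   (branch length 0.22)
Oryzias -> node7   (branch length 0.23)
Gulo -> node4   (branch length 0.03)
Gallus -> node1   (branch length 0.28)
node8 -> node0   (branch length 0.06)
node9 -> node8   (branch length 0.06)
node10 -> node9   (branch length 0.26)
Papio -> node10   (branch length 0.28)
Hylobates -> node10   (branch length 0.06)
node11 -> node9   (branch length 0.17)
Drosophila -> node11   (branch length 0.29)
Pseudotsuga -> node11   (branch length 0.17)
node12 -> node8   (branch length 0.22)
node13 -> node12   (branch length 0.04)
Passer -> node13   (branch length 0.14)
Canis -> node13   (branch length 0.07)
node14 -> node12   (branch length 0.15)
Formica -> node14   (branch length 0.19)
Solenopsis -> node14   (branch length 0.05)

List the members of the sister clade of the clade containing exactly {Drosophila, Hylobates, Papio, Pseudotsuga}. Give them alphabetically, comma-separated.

The clade containing exactly {Drosophila, Hylobates, Papio, Pseudotsuga} attaches to the tree at the node subtending (((Papio,Hylobates),(Drosophila,Pseudotsuga)),((Passer,Canis),(Formica,Solenopsis))).
The other lineage descending from that same node — the sister group — is ((Passer,Canis),(Formica,Solenopsis)); its 4 tips in alphabetical order are the answer.

Canis, Formica, Passer, Solenopsis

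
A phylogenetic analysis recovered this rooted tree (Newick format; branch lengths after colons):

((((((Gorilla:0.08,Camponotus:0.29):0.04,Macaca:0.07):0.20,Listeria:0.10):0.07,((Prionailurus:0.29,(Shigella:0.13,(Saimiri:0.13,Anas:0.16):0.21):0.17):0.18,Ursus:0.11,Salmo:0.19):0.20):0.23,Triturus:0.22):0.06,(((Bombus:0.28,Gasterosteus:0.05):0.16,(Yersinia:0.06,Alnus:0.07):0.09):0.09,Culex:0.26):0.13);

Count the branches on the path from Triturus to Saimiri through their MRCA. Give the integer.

The MRCA of Triturus and Saimiri is the node subtending (((((Gorilla,Camponotus),Macaca),Listeria),((Prionailurus,(Shigella,(Saimiri,Anas))),Ursus,Salmo)),Triturus).
From Triturus up to that node: 1 branch. From Saimiri up to the same node: 6 branches. Total: 1 + 6 = 7.

7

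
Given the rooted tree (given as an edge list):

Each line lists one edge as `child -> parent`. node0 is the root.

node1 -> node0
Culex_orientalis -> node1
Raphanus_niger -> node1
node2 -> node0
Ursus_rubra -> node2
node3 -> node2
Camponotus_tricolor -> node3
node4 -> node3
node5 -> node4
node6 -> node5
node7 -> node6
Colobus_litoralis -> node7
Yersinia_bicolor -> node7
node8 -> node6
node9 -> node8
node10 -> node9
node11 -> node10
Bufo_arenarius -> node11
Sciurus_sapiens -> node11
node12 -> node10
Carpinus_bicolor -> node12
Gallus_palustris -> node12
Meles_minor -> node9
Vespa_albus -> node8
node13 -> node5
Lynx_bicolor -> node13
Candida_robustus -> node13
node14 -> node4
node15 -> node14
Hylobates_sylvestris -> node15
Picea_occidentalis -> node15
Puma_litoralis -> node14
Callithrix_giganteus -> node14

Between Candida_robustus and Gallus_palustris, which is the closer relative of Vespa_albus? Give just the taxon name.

Gallus_palustris

The MRCA of Vespa_albus and Gallus_palustris subtends ((((Bufo_arenarius,Sciurus_sapiens),(Carpinus_bicolor,Gallus_palustris)),Meles_minor),Vespa_albus) (6 taxa).
The MRCA of Vespa_albus and Candida_robustus subtends (((Colobus_litoralis,Yersinia_bicolor),((((Bufo_arenarius,Sciurus_sapiens),(Carpinus_bicolor,Gallus_palustris)),Meles_minor),Vespa_albus)),(Lynx_bicolor,Candida_robustus)) (10 taxa).
The first is nested inside the second, so Vespa_albus shares a more recent common ancestor with Gallus_palustris.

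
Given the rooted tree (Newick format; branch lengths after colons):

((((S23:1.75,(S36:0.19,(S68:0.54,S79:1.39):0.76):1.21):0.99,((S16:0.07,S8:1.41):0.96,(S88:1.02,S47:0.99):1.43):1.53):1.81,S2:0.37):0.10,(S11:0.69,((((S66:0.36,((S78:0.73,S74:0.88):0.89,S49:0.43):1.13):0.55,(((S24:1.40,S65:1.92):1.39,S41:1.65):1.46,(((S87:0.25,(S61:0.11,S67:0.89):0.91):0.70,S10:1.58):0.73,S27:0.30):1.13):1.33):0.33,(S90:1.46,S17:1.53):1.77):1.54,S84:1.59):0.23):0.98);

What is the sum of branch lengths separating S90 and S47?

11.84

The path runs S90 → … → MRCA → … → S47; the MRCA is the root of the tree.
Branch lengths along that path: 1.46 + 1.77 + 1.54 + 0.23 + 0.98 + 0.10 + 1.81 + 1.53 + 1.43 + 0.99 = 11.84.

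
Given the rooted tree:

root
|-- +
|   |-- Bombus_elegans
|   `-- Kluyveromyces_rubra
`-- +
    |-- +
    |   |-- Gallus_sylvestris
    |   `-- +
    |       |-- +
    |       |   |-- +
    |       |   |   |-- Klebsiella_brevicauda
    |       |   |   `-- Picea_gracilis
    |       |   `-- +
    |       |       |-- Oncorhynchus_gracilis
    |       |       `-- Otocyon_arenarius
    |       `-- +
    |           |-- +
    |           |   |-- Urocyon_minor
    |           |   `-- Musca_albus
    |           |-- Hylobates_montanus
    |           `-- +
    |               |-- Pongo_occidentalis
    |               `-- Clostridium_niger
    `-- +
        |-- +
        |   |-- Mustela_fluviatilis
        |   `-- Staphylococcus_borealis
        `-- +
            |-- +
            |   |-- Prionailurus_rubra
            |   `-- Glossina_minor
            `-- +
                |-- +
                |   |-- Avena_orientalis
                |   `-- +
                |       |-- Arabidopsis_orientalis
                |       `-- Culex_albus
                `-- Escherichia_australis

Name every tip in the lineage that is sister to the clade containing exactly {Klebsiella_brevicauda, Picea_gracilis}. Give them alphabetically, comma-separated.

Oncorhynchus_gracilis, Otocyon_arenarius

The clade containing exactly {Klebsiella_brevicauda, Picea_gracilis} attaches to the tree at the node subtending ((Klebsiella_brevicauda,Picea_gracilis),(Oncorhynchus_gracilis,Otocyon_arenarius)).
The other lineage descending from that same node — the sister group — is (Oncorhynchus_gracilis,Otocyon_arenarius); its 2 tips in alphabetical order are the answer.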